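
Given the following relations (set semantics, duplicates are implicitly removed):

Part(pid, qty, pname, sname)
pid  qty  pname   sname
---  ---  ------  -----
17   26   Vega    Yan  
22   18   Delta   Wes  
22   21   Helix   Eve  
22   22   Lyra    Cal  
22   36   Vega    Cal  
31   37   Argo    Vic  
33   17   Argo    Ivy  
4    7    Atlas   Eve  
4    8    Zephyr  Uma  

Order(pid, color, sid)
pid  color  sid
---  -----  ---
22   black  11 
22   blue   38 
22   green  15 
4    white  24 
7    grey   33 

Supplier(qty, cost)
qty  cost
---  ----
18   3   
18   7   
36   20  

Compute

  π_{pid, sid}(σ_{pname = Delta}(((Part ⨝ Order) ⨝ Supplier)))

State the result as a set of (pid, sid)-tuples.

Part ⋈ Order (natural join on pid): {(22, 18, Delta, Wes, black, 11), (22, 18, Delta, Wes, blue, 38), (22, 18, Delta, Wes, green, 15), (22, 21, Helix, Eve, black, 11), (22, 21, Helix, Eve, blue, 38), (22, 21, Helix, Eve, green, 15), (22, 22, Lyra, Cal, black, 11), (22, 22, Lyra, Cal, blue, 38), (22, 22, Lyra, Cal, green, 15), (22, 36, Vega, Cal, black, 11), (22, 36, Vega, Cal, blue, 38), (22, 36, Vega, Cal, green, 15), (4, 7, Atlas, Eve, white, 24), (4, 8, Zephyr, Uma, white, 24)}
(Part ⨝ Order) ⋈ Supplier (natural join on qty): {(22, 18, Delta, Wes, black, 11, 3), (22, 18, Delta, Wes, black, 11, 7), (22, 18, Delta, Wes, blue, 38, 3), (22, 18, Delta, Wes, blue, 38, 7), (22, 18, Delta, Wes, green, 15, 3), (22, 18, Delta, Wes, green, 15, 7), (22, 36, Vega, Cal, black, 11, 20), (22, 36, Vega, Cal, blue, 38, 20), (22, 36, Vega, Cal, green, 15, 20)}
Selection pname = Delta: {(22, 18, Delta, Wes, black, 11, 3), (22, 18, Delta, Wes, black, 11, 7), (22, 18, Delta, Wes, blue, 38, 3), (22, 18, Delta, Wes, blue, 38, 7), (22, 18, Delta, Wes, green, 15, 3), (22, 18, Delta, Wes, green, 15, 7)}
π[pid, sid]: project onto (pid, sid) (3 duplicate(s) eliminated) → {(22, 11), (22, 15), (22, 38)}

{(22, 11), (22, 15), (22, 38)}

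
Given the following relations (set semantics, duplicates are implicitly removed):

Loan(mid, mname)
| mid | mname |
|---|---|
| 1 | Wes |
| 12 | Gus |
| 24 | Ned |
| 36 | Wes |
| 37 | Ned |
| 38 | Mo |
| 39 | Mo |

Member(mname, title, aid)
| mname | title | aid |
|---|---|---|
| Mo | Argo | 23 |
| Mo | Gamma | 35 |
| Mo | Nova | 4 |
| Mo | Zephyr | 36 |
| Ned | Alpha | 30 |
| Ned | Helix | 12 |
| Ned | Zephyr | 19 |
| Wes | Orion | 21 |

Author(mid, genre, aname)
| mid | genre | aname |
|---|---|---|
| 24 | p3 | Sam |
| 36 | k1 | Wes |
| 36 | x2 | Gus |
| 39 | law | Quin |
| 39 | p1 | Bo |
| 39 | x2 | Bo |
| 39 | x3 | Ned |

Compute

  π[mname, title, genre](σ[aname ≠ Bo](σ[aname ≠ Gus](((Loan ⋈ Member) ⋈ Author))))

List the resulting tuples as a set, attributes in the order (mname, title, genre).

Loan ⋈ Member (natural join on mname): {(1, Wes, Orion, 21), (24, Ned, Alpha, 30), (24, Ned, Helix, 12), (24, Ned, Zephyr, 19), (36, Wes, Orion, 21), (37, Ned, Alpha, 30), (37, Ned, Helix, 12), (37, Ned, Zephyr, 19), (38, Mo, Argo, 23), (38, Mo, Gamma, 35), (38, Mo, Nova, 4), (38, Mo, Zephyr, 36), (39, Mo, Argo, 23), (39, Mo, Gamma, 35), (39, Mo, Nova, 4), (39, Mo, Zephyr, 36)}
(Loan ⋈ Member) ⋈ Author (natural join on mid): {(24, Ned, Alpha, 30, p3, Sam), (24, Ned, Helix, 12, p3, Sam), (24, Ned, Zephyr, 19, p3, Sam), (36, Wes, Orion, 21, k1, Wes), (36, Wes, Orion, 21, x2, Gus), (39, Mo, Argo, 23, law, Quin), (39, Mo, Argo, 23, p1, Bo), (39, Mo, Argo, 23, x2, Bo), (39, Mo, Argo, 23, x3, Ned), (39, Mo, Gamma, 35, law, Quin), (39, Mo, Gamma, 35, p1, Bo), (39, Mo, Gamma, 35, x2, Bo), (39, Mo, Gamma, 35, x3, Ned), (39, Mo, Nova, 4, law, Quin), (39, Mo, Nova, 4, p1, Bo), (39, Mo, Nova, 4, x2, Bo), (39, Mo, Nova, 4, x3, Ned), (39, Mo, Zephyr, 36, law, Quin), (39, Mo, Zephyr, 36, p1, Bo), (39, Mo, Zephyr, 36, x2, Bo), (39, Mo, Zephyr, 36, x3, Ned)}
Filtering on aname ≠ Gus leaves {(24, Ned, Alpha, 30, p3, Sam), (24, Ned, Helix, 12, p3, Sam), (24, Ned, Zephyr, 19, p3, Sam), (36, Wes, Orion, 21, k1, Wes), (39, Mo, Argo, 23, law, Quin), (39, Mo, Argo, 23, p1, Bo), (39, Mo, Argo, 23, x2, Bo), (39, Mo, Argo, 23, x3, Ned), (39, Mo, Gamma, 35, law, Quin), (39, Mo, Gamma, 35, p1, Bo), (39, Mo, Gamma, 35, x2, Bo), (39, Mo, Gamma, 35, x3, Ned), (39, Mo, Nova, 4, law, Quin), (39, Mo, Nova, 4, p1, Bo), (39, Mo, Nova, 4, x2, Bo), (39, Mo, Nova, 4, x3, Ned), (39, Mo, Zephyr, 36, law, Quin), (39, Mo, Zephyr, 36, p1, Bo), (39, Mo, Zephyr, 36, x2, Bo), (39, Mo, Zephyr, 36, x3, Ned)}.
Filtering on aname ≠ Bo leaves {(24, Ned, Alpha, 30, p3, Sam), (24, Ned, Helix, 12, p3, Sam), (24, Ned, Zephyr, 19, p3, Sam), (36, Wes, Orion, 21, k1, Wes), (39, Mo, Argo, 23, law, Quin), (39, Mo, Argo, 23, x3, Ned), (39, Mo, Gamma, 35, law, Quin), (39, Mo, Gamma, 35, x3, Ned), (39, Mo, Nova, 4, law, Quin), (39, Mo, Nova, 4, x3, Ned), (39, Mo, Zephyr, 36, law, Quin), (39, Mo, Zephyr, 36, x3, Ned)}.
Keep only column(s) mname, title, genre: {(Mo, Argo, law), (Mo, Argo, x3), (Mo, Gamma, law), (Mo, Gamma, x3), (Mo, Nova, law), (Mo, Nova, x3), (Mo, Zephyr, law), (Mo, Zephyr, x3), (Ned, Alpha, p3), (Ned, Helix, p3), (Ned, Zephyr, p3), (Wes, Orion, k1)}

{(Mo, Argo, law), (Mo, Argo, x3), (Mo, Gamma, law), (Mo, Gamma, x3), (Mo, Nova, law), (Mo, Nova, x3), (Mo, Zephyr, law), (Mo, Zephyr, x3), (Ned, Alpha, p3), (Ned, Helix, p3), (Ned, Zephyr, p3), (Wes, Orion, k1)}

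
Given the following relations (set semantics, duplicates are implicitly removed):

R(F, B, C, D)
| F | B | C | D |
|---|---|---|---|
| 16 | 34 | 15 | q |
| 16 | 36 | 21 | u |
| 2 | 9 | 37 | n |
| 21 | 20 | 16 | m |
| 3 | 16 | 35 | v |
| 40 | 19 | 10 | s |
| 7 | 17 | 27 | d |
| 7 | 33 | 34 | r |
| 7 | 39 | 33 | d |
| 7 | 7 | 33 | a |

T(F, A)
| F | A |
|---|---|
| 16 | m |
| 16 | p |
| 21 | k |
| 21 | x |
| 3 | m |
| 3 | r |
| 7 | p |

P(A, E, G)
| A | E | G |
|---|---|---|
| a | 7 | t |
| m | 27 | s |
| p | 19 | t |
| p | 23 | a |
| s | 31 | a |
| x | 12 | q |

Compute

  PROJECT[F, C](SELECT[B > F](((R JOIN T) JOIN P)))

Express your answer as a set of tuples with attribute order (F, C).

{(16, 15), (16, 21), (3, 35), (7, 27), (7, 33), (7, 34)}

Joining R and T on F yields {(16, 34, 15, q, m), (16, 34, 15, q, p), (16, 36, 21, u, m), (16, 36, 21, u, p), (21, 20, 16, m, k), (21, 20, 16, m, x), (3, 16, 35, v, m), (3, 16, 35, v, r), (7, 17, 27, d, p), (7, 33, 34, r, p), (7, 39, 33, d, p), (7, 7, 33, a, p)}.
Joining (R JOIN T) and P on A yields {(16, 34, 15, q, m, 27, s), (16, 34, 15, q, p, 19, t), (16, 34, 15, q, p, 23, a), (16, 36, 21, u, m, 27, s), (16, 36, 21, u, p, 19, t), (16, 36, 21, u, p, 23, a), (21, 20, 16, m, x, 12, q), (3, 16, 35, v, m, 27, s), (7, 17, 27, d, p, 19, t), (7, 17, 27, d, p, 23, a), (7, 33, 34, r, p, 19, t), (7, 33, 34, r, p, 23, a), (7, 39, 33, d, p, 19, t), (7, 39, 33, d, p, 23, a), (7, 7, 33, a, p, 19, t), (7, 7, 33, a, p, 23, a)}.
Apply σ_{B > F}; surviving tuples: {(16, 34, 15, q, m, 27, s), (16, 34, 15, q, p, 19, t), (16, 34, 15, q, p, 23, a), (16, 36, 21, u, m, 27, s), (16, 36, 21, u, p, 19, t), (16, 36, 21, u, p, 23, a), (3, 16, 35, v, m, 27, s), (7, 17, 27, d, p, 19, t), (7, 17, 27, d, p, 23, a), (7, 33, 34, r, p, 19, t), (7, 33, 34, r, p, 23, a), (7, 39, 33, d, p, 19, t), (7, 39, 33, d, p, 23, a)}
π[F, C]: project onto (F, C) (7 duplicate(s) eliminated) → {(16, 15), (16, 21), (3, 35), (7, 27), (7, 33), (7, 34)}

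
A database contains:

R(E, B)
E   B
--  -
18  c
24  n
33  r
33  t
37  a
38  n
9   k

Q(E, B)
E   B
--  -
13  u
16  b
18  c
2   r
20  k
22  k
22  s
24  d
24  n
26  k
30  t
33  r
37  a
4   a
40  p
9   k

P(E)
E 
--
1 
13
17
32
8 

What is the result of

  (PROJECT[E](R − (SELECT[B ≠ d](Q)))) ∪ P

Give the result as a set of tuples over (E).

Apply σ_{B ≠ d}; surviving tuples: {(13, u), (16, b), (18, c), (2, r), (20, k), (22, k), (22, s), (24, n), (26, k), (30, t), (33, r), (37, a), (4, a), (40, p), (9, k)}
Set difference of the two operands is {(33, t), (38, n)}.
Projecting to E: {33, 38}
Set union of the two operands is {1, 13, 17, 32, 33, 38, 8}.

{1, 13, 17, 32, 33, 38, 8}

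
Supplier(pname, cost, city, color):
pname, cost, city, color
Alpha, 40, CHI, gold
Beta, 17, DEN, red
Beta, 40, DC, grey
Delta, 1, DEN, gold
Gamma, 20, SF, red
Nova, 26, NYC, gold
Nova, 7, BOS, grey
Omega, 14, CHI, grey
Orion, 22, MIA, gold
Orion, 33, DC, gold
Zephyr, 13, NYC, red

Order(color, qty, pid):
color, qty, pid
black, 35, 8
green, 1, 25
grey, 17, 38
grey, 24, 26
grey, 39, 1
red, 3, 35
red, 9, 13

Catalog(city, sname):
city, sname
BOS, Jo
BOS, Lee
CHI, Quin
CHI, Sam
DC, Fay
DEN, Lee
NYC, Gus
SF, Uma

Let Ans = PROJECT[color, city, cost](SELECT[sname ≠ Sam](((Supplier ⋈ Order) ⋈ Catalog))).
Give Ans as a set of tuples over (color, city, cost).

{(grey, BOS, 7), (grey, CHI, 14), (grey, DC, 40), (red, DEN, 17), (red, NYC, 13), (red, SF, 20)}

Joining Supplier and Order on color yields {(Beta, 17, DEN, red, 3, 35), (Beta, 17, DEN, red, 9, 13), (Beta, 40, DC, grey, 17, 38), (Beta, 40, DC, grey, 24, 26), (Beta, 40, DC, grey, 39, 1), (Gamma, 20, SF, red, 3, 35), (Gamma, 20, SF, red, 9, 13), (Nova, 7, BOS, grey, 17, 38), (Nova, 7, BOS, grey, 24, 26), (Nova, 7, BOS, grey, 39, 1), (Omega, 14, CHI, grey, 17, 38), (Omega, 14, CHI, grey, 24, 26), (Omega, 14, CHI, grey, 39, 1), (Zephyr, 13, NYC, red, 3, 35), (Zephyr, 13, NYC, red, 9, 13)}.
Joining (Supplier ⋈ Order) and Catalog on city yields {(Beta, 17, DEN, red, 3, 35, Lee), (Beta, 17, DEN, red, 9, 13, Lee), (Beta, 40, DC, grey, 17, 38, Fay), (Beta, 40, DC, grey, 24, 26, Fay), (Beta, 40, DC, grey, 39, 1, Fay), (Gamma, 20, SF, red, 3, 35, Uma), (Gamma, 20, SF, red, 9, 13, Uma), (Nova, 7, BOS, grey, 17, 38, Jo), (Nova, 7, BOS, grey, 17, 38, Lee), (Nova, 7, BOS, grey, 24, 26, Jo), (Nova, 7, BOS, grey, 24, 26, Lee), (Nova, 7, BOS, grey, 39, 1, Jo), (Nova, 7, BOS, grey, 39, 1, Lee), (Omega, 14, CHI, grey, 17, 38, Quin), (Omega, 14, CHI, grey, 17, 38, Sam), (Omega, 14, CHI, grey, 24, 26, Quin), (Omega, 14, CHI, grey, 24, 26, Sam), (Omega, 14, CHI, grey, 39, 1, Quin), (Omega, 14, CHI, grey, 39, 1, Sam), (Zephyr, 13, NYC, red, 3, 35, Gus), (Zephyr, 13, NYC, red, 9, 13, Gus)}.
Apply σ_{sname ≠ Sam}; surviving tuples: {(Beta, 17, DEN, red, 3, 35, Lee), (Beta, 17, DEN, red, 9, 13, Lee), (Beta, 40, DC, grey, 17, 38, Fay), (Beta, 40, DC, grey, 24, 26, Fay), (Beta, 40, DC, grey, 39, 1, Fay), (Gamma, 20, SF, red, 3, 35, Uma), (Gamma, 20, SF, red, 9, 13, Uma), (Nova, 7, BOS, grey, 17, 38, Jo), (Nova, 7, BOS, grey, 17, 38, Lee), (Nova, 7, BOS, grey, 24, 26, Jo), (Nova, 7, BOS, grey, 24, 26, Lee), (Nova, 7, BOS, grey, 39, 1, Jo), (Nova, 7, BOS, grey, 39, 1, Lee), (Omega, 14, CHI, grey, 17, 38, Quin), (Omega, 14, CHI, grey, 24, 26, Quin), (Omega, 14, CHI, grey, 39, 1, Quin), (Zephyr, 13, NYC, red, 3, 35, Gus), (Zephyr, 13, NYC, red, 9, 13, Gus)}
π[color, city, cost]: project onto (color, city, cost) (12 duplicate(s) eliminated) → {(grey, BOS, 7), (grey, CHI, 14), (grey, DC, 40), (red, DEN, 17), (red, NYC, 13), (red, SF, 20)}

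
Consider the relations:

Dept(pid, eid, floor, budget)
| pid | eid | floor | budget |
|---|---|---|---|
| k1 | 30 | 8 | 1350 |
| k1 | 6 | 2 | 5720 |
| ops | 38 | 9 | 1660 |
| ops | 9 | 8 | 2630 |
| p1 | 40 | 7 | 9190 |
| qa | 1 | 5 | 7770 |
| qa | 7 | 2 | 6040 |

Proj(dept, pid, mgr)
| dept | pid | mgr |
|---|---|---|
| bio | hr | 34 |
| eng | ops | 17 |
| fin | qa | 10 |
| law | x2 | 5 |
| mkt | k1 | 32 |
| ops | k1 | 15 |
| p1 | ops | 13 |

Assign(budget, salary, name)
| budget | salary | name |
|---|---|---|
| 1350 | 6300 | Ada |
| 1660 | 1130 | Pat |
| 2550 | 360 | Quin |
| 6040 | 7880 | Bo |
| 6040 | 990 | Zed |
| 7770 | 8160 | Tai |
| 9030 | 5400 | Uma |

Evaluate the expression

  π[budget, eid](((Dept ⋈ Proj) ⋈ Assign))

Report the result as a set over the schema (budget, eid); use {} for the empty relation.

Natural join on pid: {(k1, 30, 8, 1350, mkt, 32), (k1, 30, 8, 1350, ops, 15), (k1, 6, 2, 5720, mkt, 32), (k1, 6, 2, 5720, ops, 15), (ops, 38, 9, 1660, eng, 17), (ops, 38, 9, 1660, p1, 13), (ops, 9, 8, 2630, eng, 17), (ops, 9, 8, 2630, p1, 13), (qa, 1, 5, 7770, fin, 10), (qa, 7, 2, 6040, fin, 10)}
Natural join on budget: {(k1, 30, 8, 1350, mkt, 32, 6300, Ada), (k1, 30, 8, 1350, ops, 15, 6300, Ada), (ops, 38, 9, 1660, eng, 17, 1130, Pat), (ops, 38, 9, 1660, p1, 13, 1130, Pat), (qa, 1, 5, 7770, fin, 10, 8160, Tai), (qa, 7, 2, 6040, fin, 10, 7880, Bo), (qa, 7, 2, 6040, fin, 10, 990, Zed)}
Projecting to budget, eid (3 duplicate(s) eliminated): {(1350, 30), (1660, 38), (6040, 7), (7770, 1)}

{(1350, 30), (1660, 38), (6040, 7), (7770, 1)}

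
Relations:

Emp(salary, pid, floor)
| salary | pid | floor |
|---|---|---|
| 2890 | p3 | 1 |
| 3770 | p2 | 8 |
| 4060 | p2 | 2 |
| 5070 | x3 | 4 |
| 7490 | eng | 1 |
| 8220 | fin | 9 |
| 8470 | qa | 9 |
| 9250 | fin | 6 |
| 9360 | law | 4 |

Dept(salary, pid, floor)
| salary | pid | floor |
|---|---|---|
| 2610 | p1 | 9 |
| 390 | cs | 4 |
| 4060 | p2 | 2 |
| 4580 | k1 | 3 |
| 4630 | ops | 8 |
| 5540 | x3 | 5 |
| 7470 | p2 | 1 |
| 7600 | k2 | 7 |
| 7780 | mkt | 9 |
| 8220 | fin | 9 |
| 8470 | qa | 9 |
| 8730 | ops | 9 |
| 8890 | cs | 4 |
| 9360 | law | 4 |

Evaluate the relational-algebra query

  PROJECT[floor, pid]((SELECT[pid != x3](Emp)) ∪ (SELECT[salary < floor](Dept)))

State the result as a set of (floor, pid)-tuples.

{(1, eng), (1, p3), (2, p2), (4, law), (6, fin), (8, p2), (9, fin), (9, qa)}

σ[pid != x3]: keep tuples satisfying pid != x3 → {(2890, p3, 1), (3770, p2, 8), (4060, p2, 2), (7490, eng, 1), (8220, fin, 9), (8470, qa, 9), (9250, fin, 6), (9360, law, 4)}
σ[salary < floor]: keep tuples satisfying salary < floor → {}
Set union of the two operands is {(2890, p3, 1), (3770, p2, 8), (4060, p2, 2), (7490, eng, 1), (8220, fin, 9), (8470, qa, 9), (9250, fin, 6), (9360, law, 4)}.
Projecting to floor, pid: {(1, eng), (1, p3), (2, p2), (4, law), (6, fin), (8, p2), (9, fin), (9, qa)}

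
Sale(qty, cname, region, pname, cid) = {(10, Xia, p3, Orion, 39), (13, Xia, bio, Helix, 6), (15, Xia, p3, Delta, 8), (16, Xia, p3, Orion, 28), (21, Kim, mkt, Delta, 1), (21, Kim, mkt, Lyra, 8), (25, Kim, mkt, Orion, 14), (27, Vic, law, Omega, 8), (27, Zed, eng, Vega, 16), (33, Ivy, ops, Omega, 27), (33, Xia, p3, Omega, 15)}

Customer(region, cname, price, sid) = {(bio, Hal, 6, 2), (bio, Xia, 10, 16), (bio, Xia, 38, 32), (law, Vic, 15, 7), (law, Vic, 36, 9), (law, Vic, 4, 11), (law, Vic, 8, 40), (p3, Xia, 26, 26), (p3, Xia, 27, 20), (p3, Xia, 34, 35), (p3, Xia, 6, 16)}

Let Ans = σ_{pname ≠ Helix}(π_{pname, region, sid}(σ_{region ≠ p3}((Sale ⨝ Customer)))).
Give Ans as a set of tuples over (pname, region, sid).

Sale ⋈ Customer (natural join on cname, region): {(10, Xia, p3, Orion, 39, 26, 26), (10, Xia, p3, Orion, 39, 27, 20), (10, Xia, p3, Orion, 39, 34, 35), (10, Xia, p3, Orion, 39, 6, 16), (13, Xia, bio, Helix, 6, 10, 16), (13, Xia, bio, Helix, 6, 38, 32), (15, Xia, p3, Delta, 8, 26, 26), (15, Xia, p3, Delta, 8, 27, 20), (15, Xia, p3, Delta, 8, 34, 35), (15, Xia, p3, Delta, 8, 6, 16), (16, Xia, p3, Orion, 28, 26, 26), (16, Xia, p3, Orion, 28, 27, 20), (16, Xia, p3, Orion, 28, 34, 35), (16, Xia, p3, Orion, 28, 6, 16), (27, Vic, law, Omega, 8, 15, 7), (27, Vic, law, Omega, 8, 36, 9), (27, Vic, law, Omega, 8, 4, 11), (27, Vic, law, Omega, 8, 8, 40), (33, Xia, p3, Omega, 15, 26, 26), (33, Xia, p3, Omega, 15, 27, 20), (33, Xia, p3, Omega, 15, 34, 35), (33, Xia, p3, Omega, 15, 6, 16)}
Selection region ≠ p3: {(13, Xia, bio, Helix, 6, 10, 16), (13, Xia, bio, Helix, 6, 38, 32), (27, Vic, law, Omega, 8, 15, 7), (27, Vic, law, Omega, 8, 36, 9), (27, Vic, law, Omega, 8, 4, 11), (27, Vic, law, Omega, 8, 8, 40)}
π[pname, region, sid]: project onto (pname, region, sid) → {(Helix, bio, 16), (Helix, bio, 32), (Omega, law, 11), (Omega, law, 40), (Omega, law, 7), (Omega, law, 9)}
Selection pname ≠ Helix: {(Omega, law, 11), (Omega, law, 40), (Omega, law, 7), (Omega, law, 9)}

{(Omega, law, 11), (Omega, law, 40), (Omega, law, 7), (Omega, law, 9)}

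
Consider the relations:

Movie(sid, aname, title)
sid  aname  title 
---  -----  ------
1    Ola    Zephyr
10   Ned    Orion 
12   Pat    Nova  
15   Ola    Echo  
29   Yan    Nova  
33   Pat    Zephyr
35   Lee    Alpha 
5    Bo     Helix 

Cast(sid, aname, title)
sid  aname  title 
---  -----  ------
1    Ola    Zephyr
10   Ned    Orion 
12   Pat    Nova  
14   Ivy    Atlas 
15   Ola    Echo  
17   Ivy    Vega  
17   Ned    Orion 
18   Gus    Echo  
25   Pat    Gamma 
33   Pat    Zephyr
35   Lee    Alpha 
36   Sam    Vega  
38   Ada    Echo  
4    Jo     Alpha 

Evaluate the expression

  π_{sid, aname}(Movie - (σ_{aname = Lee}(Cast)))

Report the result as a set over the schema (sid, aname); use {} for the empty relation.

{(1, Ola), (10, Ned), (12, Pat), (15, Ola), (29, Yan), (33, Pat), (5, Bo)}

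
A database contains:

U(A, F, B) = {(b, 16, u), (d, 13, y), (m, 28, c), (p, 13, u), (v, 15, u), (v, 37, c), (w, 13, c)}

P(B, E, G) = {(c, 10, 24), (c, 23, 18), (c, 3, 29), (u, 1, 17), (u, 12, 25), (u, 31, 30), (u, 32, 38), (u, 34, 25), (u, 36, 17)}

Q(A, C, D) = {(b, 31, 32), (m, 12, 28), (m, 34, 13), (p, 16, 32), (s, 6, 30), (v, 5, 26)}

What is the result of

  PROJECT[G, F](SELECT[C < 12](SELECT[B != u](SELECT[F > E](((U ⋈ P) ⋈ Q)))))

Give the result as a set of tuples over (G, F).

{(18, 37), (24, 37), (29, 37)}

Natural join on B: {(b, 16, u, 1, 17), (b, 16, u, 12, 25), (b, 16, u, 31, 30), (b, 16, u, 32, 38), (b, 16, u, 34, 25), (b, 16, u, 36, 17), (m, 28, c, 10, 24), (m, 28, c, 23, 18), (m, 28, c, 3, 29), (p, 13, u, 1, 17), (p, 13, u, 12, 25), (p, 13, u, 31, 30), (p, 13, u, 32, 38), (p, 13, u, 34, 25), (p, 13, u, 36, 17), (v, 15, u, 1, 17), (v, 15, u, 12, 25), (v, 15, u, 31, 30), (v, 15, u, 32, 38), (v, 15, u, 34, 25), (v, 15, u, 36, 17), (v, 37, c, 10, 24), (v, 37, c, 23, 18), (v, 37, c, 3, 29), (w, 13, c, 10, 24), (w, 13, c, 23, 18), (w, 13, c, 3, 29)}
Natural join on A: {(b, 16, u, 1, 17, 31, 32), (b, 16, u, 12, 25, 31, 32), (b, 16, u, 31, 30, 31, 32), (b, 16, u, 32, 38, 31, 32), (b, 16, u, 34, 25, 31, 32), (b, 16, u, 36, 17, 31, 32), (m, 28, c, 10, 24, 12, 28), (m, 28, c, 10, 24, 34, 13), (m, 28, c, 23, 18, 12, 28), (m, 28, c, 23, 18, 34, 13), (m, 28, c, 3, 29, 12, 28), (m, 28, c, 3, 29, 34, 13), (p, 13, u, 1, 17, 16, 32), (p, 13, u, 12, 25, 16, 32), (p, 13, u, 31, 30, 16, 32), (p, 13, u, 32, 38, 16, 32), (p, 13, u, 34, 25, 16, 32), (p, 13, u, 36, 17, 16, 32), (v, 15, u, 1, 17, 5, 26), (v, 15, u, 12, 25, 5, 26), (v, 15, u, 31, 30, 5, 26), (v, 15, u, 32, 38, 5, 26), (v, 15, u, 34, 25, 5, 26), (v, 15, u, 36, 17, 5, 26), (v, 37, c, 10, 24, 5, 26), (v, 37, c, 23, 18, 5, 26), (v, 37, c, 3, 29, 5, 26)}
Selection F > E: {(b, 16, u, 1, 17, 31, 32), (b, 16, u, 12, 25, 31, 32), (m, 28, c, 10, 24, 12, 28), (m, 28, c, 10, 24, 34, 13), (m, 28, c, 23, 18, 12, 28), (m, 28, c, 23, 18, 34, 13), (m, 28, c, 3, 29, 12, 28), (m, 28, c, 3, 29, 34, 13), (p, 13, u, 1, 17, 16, 32), (p, 13, u, 12, 25, 16, 32), (v, 15, u, 1, 17, 5, 26), (v, 15, u, 12, 25, 5, 26), (v, 37, c, 10, 24, 5, 26), (v, 37, c, 23, 18, 5, 26), (v, 37, c, 3, 29, 5, 26)}
Selection B != u: {(m, 28, c, 10, 24, 12, 28), (m, 28, c, 10, 24, 34, 13), (m, 28, c, 23, 18, 12, 28), (m, 28, c, 23, 18, 34, 13), (m, 28, c, 3, 29, 12, 28), (m, 28, c, 3, 29, 34, 13), (v, 37, c, 10, 24, 5, 26), (v, 37, c, 23, 18, 5, 26), (v, 37, c, 3, 29, 5, 26)}
Selection C < 12: {(v, 37, c, 10, 24, 5, 26), (v, 37, c, 23, 18, 5, 26), (v, 37, c, 3, 29, 5, 26)}
π[G, F]: project onto (G, F) → {(18, 37), (24, 37), (29, 37)}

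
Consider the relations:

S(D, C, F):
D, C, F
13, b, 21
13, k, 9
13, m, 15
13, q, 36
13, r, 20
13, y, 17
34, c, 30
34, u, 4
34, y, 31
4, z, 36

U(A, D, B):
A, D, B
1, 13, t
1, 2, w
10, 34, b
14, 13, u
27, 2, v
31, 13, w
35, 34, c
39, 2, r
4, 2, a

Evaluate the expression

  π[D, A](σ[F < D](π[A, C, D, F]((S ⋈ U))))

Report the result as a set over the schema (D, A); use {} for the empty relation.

S ⋈ U (natural join on D): {(13, b, 21, 1, t), (13, b, 21, 14, u), (13, b, 21, 31, w), (13, k, 9, 1, t), (13, k, 9, 14, u), (13, k, 9, 31, w), (13, m, 15, 1, t), (13, m, 15, 14, u), (13, m, 15, 31, w), (13, q, 36, 1, t), (13, q, 36, 14, u), (13, q, 36, 31, w), (13, r, 20, 1, t), (13, r, 20, 14, u), (13, r, 20, 31, w), (13, y, 17, 1, t), (13, y, 17, 14, u), (13, y, 17, 31, w), (34, c, 30, 10, b), (34, c, 30, 35, c), (34, u, 4, 10, b), (34, u, 4, 35, c), (34, y, 31, 10, b), (34, y, 31, 35, c)}
Keep only column(s) A, C, D, F: {(1, b, 13, 21), (1, k, 13, 9), (1, m, 13, 15), (1, q, 13, 36), (1, r, 13, 20), (1, y, 13, 17), (10, c, 34, 30), (10, u, 34, 4), (10, y, 34, 31), (14, b, 13, 21), (14, k, 13, 9), (14, m, 13, 15), (14, q, 13, 36), (14, r, 13, 20), (14, y, 13, 17), (31, b, 13, 21), (31, k, 13, 9), (31, m, 13, 15), (31, q, 13, 36), (31, r, 13, 20), (31, y, 13, 17), (35, c, 34, 30), (35, u, 34, 4), (35, y, 34, 31)}
Filtering on F < D leaves {(1, k, 13, 9), (10, c, 34, 30), (10, u, 34, 4), (10, y, 34, 31), (14, k, 13, 9), (31, k, 13, 9), (35, c, 34, 30), (35, u, 34, 4), (35, y, 34, 31)}.
Keep only column(s) D, A (4 duplicate(s) eliminated): {(13, 1), (13, 14), (13, 31), (34, 10), (34, 35)}

{(13, 1), (13, 14), (13, 31), (34, 10), (34, 35)}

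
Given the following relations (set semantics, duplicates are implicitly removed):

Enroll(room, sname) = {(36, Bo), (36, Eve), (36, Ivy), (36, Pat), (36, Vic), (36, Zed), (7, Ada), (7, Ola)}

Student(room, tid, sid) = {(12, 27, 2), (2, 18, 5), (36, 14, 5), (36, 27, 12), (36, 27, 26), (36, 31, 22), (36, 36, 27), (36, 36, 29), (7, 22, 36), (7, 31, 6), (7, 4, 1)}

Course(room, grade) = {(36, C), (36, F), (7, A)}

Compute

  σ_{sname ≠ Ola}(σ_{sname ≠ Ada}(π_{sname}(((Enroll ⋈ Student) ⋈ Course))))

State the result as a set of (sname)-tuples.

{Bo, Eve, Ivy, Pat, Vic, Zed}

Joining Enroll and Student on room yields {(36, Bo, 14, 5), (36, Bo, 27, 12), (36, Bo, 27, 26), (36, Bo, 31, 22), (36, Bo, 36, 27), (36, Bo, 36, 29), (36, Eve, 14, 5), (36, Eve, 27, 12), (36, Eve, 27, 26), (36, Eve, 31, 22), (36, Eve, 36, 27), (36, Eve, 36, 29), (36, Ivy, 14, 5), (36, Ivy, 27, 12), (36, Ivy, 27, 26), (36, Ivy, 31, 22), (36, Ivy, 36, 27), (36, Ivy, 36, 29), (36, Pat, 14, 5), (36, Pat, 27, 12), (36, Pat, 27, 26), (36, Pat, 31, 22), (36, Pat, 36, 27), (36, Pat, 36, 29), (36, Vic, 14, 5), (36, Vic, 27, 12), (36, Vic, 27, 26), (36, Vic, 31, 22), (36, Vic, 36, 27), (36, Vic, 36, 29), (36, Zed, 14, 5), (36, Zed, 27, 12), (36, Zed, 27, 26), (36, Zed, 31, 22), (36, Zed, 36, 27), (36, Zed, 36, 29), (7, Ada, 22, 36), (7, Ada, 31, 6), (7, Ada, 4, 1), (7, Ola, 22, 36), (7, Ola, 31, 6), (7, Ola, 4, 1)}.
Joining (Enroll ⋈ Student) and Course on room yields {(36, Bo, 14, 5, C), (36, Bo, 14, 5, F), (36, Bo, 27, 12, C), (36, Bo, 27, 12, F), (36, Bo, 27, 26, C), (36, Bo, 27, 26, F), (36, Bo, 31, 22, C), (36, Bo, 31, 22, F), (36, Bo, 36, 27, C), (36, Bo, 36, 27, F), (36, Bo, 36, 29, C), (36, Bo, 36, 29, F), (36, Eve, 14, 5, C), (36, Eve, 14, 5, F), (36, Eve, 27, 12, C), (36, Eve, 27, 12, F), (36, Eve, 27, 26, C), (36, Eve, 27, 26, F), (36, Eve, 31, 22, C), (36, Eve, 31, 22, F), (36, Eve, 36, 27, C), (36, Eve, 36, 27, F), (36, Eve, 36, 29, C), (36, Eve, 36, 29, F), (36, Ivy, 14, 5, C), (36, Ivy, 14, 5, F), (36, Ivy, 27, 12, C), (36, Ivy, 27, 12, F), (36, Ivy, 27, 26, C), (36, Ivy, 27, 26, F), (36, Ivy, 31, 22, C), (36, Ivy, 31, 22, F), (36, Ivy, 36, 27, C), (36, Ivy, 36, 27, F), (36, Ivy, 36, 29, C), (36, Ivy, 36, 29, F), (36, Pat, 14, 5, C), (36, Pat, 14, 5, F), (36, Pat, 27, 12, C), (36, Pat, 27, 12, F), (36, Pat, 27, 26, C), (36, Pat, 27, 26, F), (36, Pat, 31, 22, C), (36, Pat, 31, 22, F), (36, Pat, 36, 27, C), (36, Pat, 36, 27, F), (36, Pat, 36, 29, C), (36, Pat, 36, 29, F), (36, Vic, 14, 5, C), (36, Vic, 14, 5, F), (36, Vic, 27, 12, C), (36, Vic, 27, 12, F), (36, Vic, 27, 26, C), (36, Vic, 27, 26, F), (36, Vic, 31, 22, C), (36, Vic, 31, 22, F), (36, Vic, 36, 27, C), (36, Vic, 36, 27, F), (36, Vic, 36, 29, C), (36, Vic, 36, 29, F), (36, Zed, 14, 5, C), (36, Zed, 14, 5, F), (36, Zed, 27, 12, C), (36, Zed, 27, 12, F), (36, Zed, 27, 26, C), (36, Zed, 27, 26, F), (36, Zed, 31, 22, C), (36, Zed, 31, 22, F), (36, Zed, 36, 27, C), (36, Zed, 36, 27, F), (36, Zed, 36, 29, C), (36, Zed, 36, 29, F), (7, Ada, 22, 36, A), (7, Ada, 31, 6, A), (7, Ada, 4, 1, A), (7, Ola, 22, 36, A), (7, Ola, 31, 6, A), (7, Ola, 4, 1, A)}.
Projecting to sname (70 duplicate(s) eliminated): {Ada, Bo, Eve, Ivy, Ola, Pat, Vic, Zed}
Filtering on sname ≠ Ada leaves {Bo, Eve, Ivy, Ola, Pat, Vic, Zed}.
Filtering on sname ≠ Ola leaves {Bo, Eve, Ivy, Pat, Vic, Zed}.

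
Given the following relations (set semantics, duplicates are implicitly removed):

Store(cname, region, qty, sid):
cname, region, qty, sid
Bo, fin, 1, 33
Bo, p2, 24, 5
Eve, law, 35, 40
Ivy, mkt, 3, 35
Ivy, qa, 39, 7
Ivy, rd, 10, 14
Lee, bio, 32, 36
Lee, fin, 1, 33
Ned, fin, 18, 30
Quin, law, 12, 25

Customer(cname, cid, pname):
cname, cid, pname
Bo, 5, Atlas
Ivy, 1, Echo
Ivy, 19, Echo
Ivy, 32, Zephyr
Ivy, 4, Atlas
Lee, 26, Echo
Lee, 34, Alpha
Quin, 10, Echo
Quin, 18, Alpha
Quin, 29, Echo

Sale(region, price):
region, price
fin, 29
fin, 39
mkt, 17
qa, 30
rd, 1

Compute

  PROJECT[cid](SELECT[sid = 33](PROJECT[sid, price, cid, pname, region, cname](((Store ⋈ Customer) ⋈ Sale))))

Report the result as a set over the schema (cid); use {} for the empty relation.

{26, 34, 5}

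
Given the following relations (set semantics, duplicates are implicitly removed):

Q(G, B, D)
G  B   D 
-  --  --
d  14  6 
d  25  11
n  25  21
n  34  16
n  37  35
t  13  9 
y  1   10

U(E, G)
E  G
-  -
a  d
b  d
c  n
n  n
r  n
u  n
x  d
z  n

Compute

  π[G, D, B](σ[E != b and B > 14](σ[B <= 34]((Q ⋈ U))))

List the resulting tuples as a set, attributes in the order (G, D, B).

Q ⋈ U (natural join on G): {(d, 14, 6, a), (d, 14, 6, b), (d, 14, 6, x), (d, 25, 11, a), (d, 25, 11, b), (d, 25, 11, x), (n, 25, 21, c), (n, 25, 21, n), (n, 25, 21, r), (n, 25, 21, u), (n, 25, 21, z), (n, 34, 16, c), (n, 34, 16, n), (n, 34, 16, r), (n, 34, 16, u), (n, 34, 16, z), (n, 37, 35, c), (n, 37, 35, n), (n, 37, 35, r), (n, 37, 35, u), (n, 37, 35, z)}
Selection B <= 34: {(d, 14, 6, a), (d, 14, 6, b), (d, 14, 6, x), (d, 25, 11, a), (d, 25, 11, b), (d, 25, 11, x), (n, 25, 21, c), (n, 25, 21, n), (n, 25, 21, r), (n, 25, 21, u), (n, 25, 21, z), (n, 34, 16, c), (n, 34, 16, n), (n, 34, 16, r), (n, 34, 16, u), (n, 34, 16, z)}
Selection E != b and B > 14: {(d, 25, 11, a), (d, 25, 11, x), (n, 25, 21, c), (n, 25, 21, n), (n, 25, 21, r), (n, 25, 21, u), (n, 25, 21, z), (n, 34, 16, c), (n, 34, 16, n), (n, 34, 16, r), (n, 34, 16, u), (n, 34, 16, z)}
π[G, D, B]: project onto (G, D, B) (9 duplicate(s) eliminated) → {(d, 11, 25), (n, 16, 34), (n, 21, 25)}

{(d, 11, 25), (n, 16, 34), (n, 21, 25)}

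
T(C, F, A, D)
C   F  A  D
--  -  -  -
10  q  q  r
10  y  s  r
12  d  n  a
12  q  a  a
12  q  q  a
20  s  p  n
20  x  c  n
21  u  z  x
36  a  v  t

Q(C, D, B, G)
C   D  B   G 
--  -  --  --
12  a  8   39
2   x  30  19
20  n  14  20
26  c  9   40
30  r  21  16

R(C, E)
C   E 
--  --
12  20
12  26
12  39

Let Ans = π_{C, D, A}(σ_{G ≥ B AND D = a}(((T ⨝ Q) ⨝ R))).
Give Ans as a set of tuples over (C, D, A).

{(12, a, a), (12, a, n), (12, a, q)}

Joining T and Q on C, D yields {(12, d, n, a, 8, 39), (12, q, a, a, 8, 39), (12, q, q, a, 8, 39), (20, s, p, n, 14, 20), (20, x, c, n, 14, 20)}.
Joining (T ⨝ Q) and R on C yields {(12, d, n, a, 8, 39, 20), (12, d, n, a, 8, 39, 26), (12, d, n, a, 8, 39, 39), (12, q, a, a, 8, 39, 20), (12, q, a, a, 8, 39, 26), (12, q, a, a, 8, 39, 39), (12, q, q, a, 8, 39, 20), (12, q, q, a, 8, 39, 26), (12, q, q, a, 8, 39, 39)}.
Apply σ_{G ≥ B AND D = a}; surviving tuples: {(12, d, n, a, 8, 39, 20), (12, d, n, a, 8, 39, 26), (12, d, n, a, 8, 39, 39), (12, q, a, a, 8, 39, 20), (12, q, a, a, 8, 39, 26), (12, q, a, a, 8, 39, 39), (12, q, q, a, 8, 39, 20), (12, q, q, a, 8, 39, 26), (12, q, q, a, 8, 39, 39)}
π_{C, D, A} gives {(12, a, a), (12, a, n), (12, a, q)} (6 duplicate(s) eliminated).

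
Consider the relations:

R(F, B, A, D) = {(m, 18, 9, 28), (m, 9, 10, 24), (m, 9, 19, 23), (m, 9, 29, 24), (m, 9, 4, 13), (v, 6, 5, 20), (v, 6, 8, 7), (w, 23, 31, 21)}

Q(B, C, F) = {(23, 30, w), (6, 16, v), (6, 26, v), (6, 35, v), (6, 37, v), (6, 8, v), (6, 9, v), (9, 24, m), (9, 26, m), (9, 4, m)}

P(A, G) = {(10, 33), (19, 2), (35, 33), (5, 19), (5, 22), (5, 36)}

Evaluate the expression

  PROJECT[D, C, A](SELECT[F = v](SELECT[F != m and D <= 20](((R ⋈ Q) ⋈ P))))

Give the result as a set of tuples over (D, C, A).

{(20, 16, 5), (20, 26, 5), (20, 35, 5), (20, 37, 5), (20, 8, 5), (20, 9, 5)}

R ⋈ Q (natural join on F, B): {(m, 9, 10, 24, 24), (m, 9, 10, 24, 26), (m, 9, 10, 24, 4), (m, 9, 19, 23, 24), (m, 9, 19, 23, 26), (m, 9, 19, 23, 4), (m, 9, 29, 24, 24), (m, 9, 29, 24, 26), (m, 9, 29, 24, 4), (m, 9, 4, 13, 24), (m, 9, 4, 13, 26), (m, 9, 4, 13, 4), (v, 6, 5, 20, 16), (v, 6, 5, 20, 26), (v, 6, 5, 20, 35), (v, 6, 5, 20, 37), (v, 6, 5, 20, 8), (v, 6, 5, 20, 9), (v, 6, 8, 7, 16), (v, 6, 8, 7, 26), (v, 6, 8, 7, 35), (v, 6, 8, 7, 37), (v, 6, 8, 7, 8), (v, 6, 8, 7, 9), (w, 23, 31, 21, 30)}
(R ⋈ Q) ⋈ P (natural join on A): {(m, 9, 10, 24, 24, 33), (m, 9, 10, 24, 26, 33), (m, 9, 10, 24, 4, 33), (m, 9, 19, 23, 24, 2), (m, 9, 19, 23, 26, 2), (m, 9, 19, 23, 4, 2), (v, 6, 5, 20, 16, 19), (v, 6, 5, 20, 16, 22), (v, 6, 5, 20, 16, 36), (v, 6, 5, 20, 26, 19), (v, 6, 5, 20, 26, 22), (v, 6, 5, 20, 26, 36), (v, 6, 5, 20, 35, 19), (v, 6, 5, 20, 35, 22), (v, 6, 5, 20, 35, 36), (v, 6, 5, 20, 37, 19), (v, 6, 5, 20, 37, 22), (v, 6, 5, 20, 37, 36), (v, 6, 5, 20, 8, 19), (v, 6, 5, 20, 8, 22), (v, 6, 5, 20, 8, 36), (v, 6, 5, 20, 9, 19), (v, 6, 5, 20, 9, 22), (v, 6, 5, 20, 9, 36)}
σ[F != m and D <= 20]: keep tuples satisfying F != m and D <= 20 → {(v, 6, 5, 20, 16, 19), (v, 6, 5, 20, 16, 22), (v, 6, 5, 20, 16, 36), (v, 6, 5, 20, 26, 19), (v, 6, 5, 20, 26, 22), (v, 6, 5, 20, 26, 36), (v, 6, 5, 20, 35, 19), (v, 6, 5, 20, 35, 22), (v, 6, 5, 20, 35, 36), (v, 6, 5, 20, 37, 19), (v, 6, 5, 20, 37, 22), (v, 6, 5, 20, 37, 36), (v, 6, 5, 20, 8, 19), (v, 6, 5, 20, 8, 22), (v, 6, 5, 20, 8, 36), (v, 6, 5, 20, 9, 19), (v, 6, 5, 20, 9, 22), (v, 6, 5, 20, 9, 36)}
σ[F = v]: keep tuples satisfying F = v → {(v, 6, 5, 20, 16, 19), (v, 6, 5, 20, 16, 22), (v, 6, 5, 20, 16, 36), (v, 6, 5, 20, 26, 19), (v, 6, 5, 20, 26, 22), (v, 6, 5, 20, 26, 36), (v, 6, 5, 20, 35, 19), (v, 6, 5, 20, 35, 22), (v, 6, 5, 20, 35, 36), (v, 6, 5, 20, 37, 19), (v, 6, 5, 20, 37, 22), (v, 6, 5, 20, 37, 36), (v, 6, 5, 20, 8, 19), (v, 6, 5, 20, 8, 22), (v, 6, 5, 20, 8, 36), (v, 6, 5, 20, 9, 19), (v, 6, 5, 20, 9, 22), (v, 6, 5, 20, 9, 36)}
Projecting to D, C, A (12 duplicate(s) eliminated): {(20, 16, 5), (20, 26, 5), (20, 35, 5), (20, 37, 5), (20, 8, 5), (20, 9, 5)}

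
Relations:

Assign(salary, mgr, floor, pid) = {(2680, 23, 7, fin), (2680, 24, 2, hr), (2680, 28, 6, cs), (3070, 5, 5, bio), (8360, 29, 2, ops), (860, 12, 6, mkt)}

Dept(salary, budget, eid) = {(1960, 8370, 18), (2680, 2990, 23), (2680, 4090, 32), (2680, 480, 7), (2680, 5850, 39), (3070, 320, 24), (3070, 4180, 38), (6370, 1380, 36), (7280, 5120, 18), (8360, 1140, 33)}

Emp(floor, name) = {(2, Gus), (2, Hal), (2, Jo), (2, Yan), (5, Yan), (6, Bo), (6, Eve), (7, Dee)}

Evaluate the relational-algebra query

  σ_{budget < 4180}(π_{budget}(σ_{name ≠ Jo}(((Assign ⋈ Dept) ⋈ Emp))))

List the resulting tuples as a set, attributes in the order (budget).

{1140, 2990, 320, 4090, 480}

Joining Assign and Dept on salary yields {(2680, 23, 7, fin, 2990, 23), (2680, 23, 7, fin, 4090, 32), (2680, 23, 7, fin, 480, 7), (2680, 23, 7, fin, 5850, 39), (2680, 24, 2, hr, 2990, 23), (2680, 24, 2, hr, 4090, 32), (2680, 24, 2, hr, 480, 7), (2680, 24, 2, hr, 5850, 39), (2680, 28, 6, cs, 2990, 23), (2680, 28, 6, cs, 4090, 32), (2680, 28, 6, cs, 480, 7), (2680, 28, 6, cs, 5850, 39), (3070, 5, 5, bio, 320, 24), (3070, 5, 5, bio, 4180, 38), (8360, 29, 2, ops, 1140, 33)}.
Joining (Assign ⋈ Dept) and Emp on floor yields {(2680, 23, 7, fin, 2990, 23, Dee), (2680, 23, 7, fin, 4090, 32, Dee), (2680, 23, 7, fin, 480, 7, Dee), (2680, 23, 7, fin, 5850, 39, Dee), (2680, 24, 2, hr, 2990, 23, Gus), (2680, 24, 2, hr, 2990, 23, Hal), (2680, 24, 2, hr, 2990, 23, Jo), (2680, 24, 2, hr, 2990, 23, Yan), (2680, 24, 2, hr, 4090, 32, Gus), (2680, 24, 2, hr, 4090, 32, Hal), (2680, 24, 2, hr, 4090, 32, Jo), (2680, 24, 2, hr, 4090, 32, Yan), (2680, 24, 2, hr, 480, 7, Gus), (2680, 24, 2, hr, 480, 7, Hal), (2680, 24, 2, hr, 480, 7, Jo), (2680, 24, 2, hr, 480, 7, Yan), (2680, 24, 2, hr, 5850, 39, Gus), (2680, 24, 2, hr, 5850, 39, Hal), (2680, 24, 2, hr, 5850, 39, Jo), (2680, 24, 2, hr, 5850, 39, Yan), (2680, 28, 6, cs, 2990, 23, Bo), (2680, 28, 6, cs, 2990, 23, Eve), (2680, 28, 6, cs, 4090, 32, Bo), (2680, 28, 6, cs, 4090, 32, Eve), (2680, 28, 6, cs, 480, 7, Bo), (2680, 28, 6, cs, 480, 7, Eve), (2680, 28, 6, cs, 5850, 39, Bo), (2680, 28, 6, cs, 5850, 39, Eve), (3070, 5, 5, bio, 320, 24, Yan), (3070, 5, 5, bio, 4180, 38, Yan), (8360, 29, 2, ops, 1140, 33, Gus), (8360, 29, 2, ops, 1140, 33, Hal), (8360, 29, 2, ops, 1140, 33, Jo), (8360, 29, 2, ops, 1140, 33, Yan)}.
Apply σ_{name ≠ Jo}; surviving tuples: {(2680, 23, 7, fin, 2990, 23, Dee), (2680, 23, 7, fin, 4090, 32, Dee), (2680, 23, 7, fin, 480, 7, Dee), (2680, 23, 7, fin, 5850, 39, Dee), (2680, 24, 2, hr, 2990, 23, Gus), (2680, 24, 2, hr, 2990, 23, Hal), (2680, 24, 2, hr, 2990, 23, Yan), (2680, 24, 2, hr, 4090, 32, Gus), (2680, 24, 2, hr, 4090, 32, Hal), (2680, 24, 2, hr, 4090, 32, Yan), (2680, 24, 2, hr, 480, 7, Gus), (2680, 24, 2, hr, 480, 7, Hal), (2680, 24, 2, hr, 480, 7, Yan), (2680, 24, 2, hr, 5850, 39, Gus), (2680, 24, 2, hr, 5850, 39, Hal), (2680, 24, 2, hr, 5850, 39, Yan), (2680, 28, 6, cs, 2990, 23, Bo), (2680, 28, 6, cs, 2990, 23, Eve), (2680, 28, 6, cs, 4090, 32, Bo), (2680, 28, 6, cs, 4090, 32, Eve), (2680, 28, 6, cs, 480, 7, Bo), (2680, 28, 6, cs, 480, 7, Eve), (2680, 28, 6, cs, 5850, 39, Bo), (2680, 28, 6, cs, 5850, 39, Eve), (3070, 5, 5, bio, 320, 24, Yan), (3070, 5, 5, bio, 4180, 38, Yan), (8360, 29, 2, ops, 1140, 33, Gus), (8360, 29, 2, ops, 1140, 33, Hal), (8360, 29, 2, ops, 1140, 33, Yan)}
π[budget]: project onto (budget) (22 duplicate(s) eliminated) → {1140, 2990, 320, 4090, 4180, 480, 5850}
Apply σ_{budget < 4180}; surviving tuples: {1140, 2990, 320, 4090, 480}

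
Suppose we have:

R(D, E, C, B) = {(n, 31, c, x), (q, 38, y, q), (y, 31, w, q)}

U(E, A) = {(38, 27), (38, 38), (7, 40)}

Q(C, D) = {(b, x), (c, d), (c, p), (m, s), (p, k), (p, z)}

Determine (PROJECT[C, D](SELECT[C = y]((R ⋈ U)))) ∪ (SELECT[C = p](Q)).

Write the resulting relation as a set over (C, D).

{(p, k), (p, z), (y, q)}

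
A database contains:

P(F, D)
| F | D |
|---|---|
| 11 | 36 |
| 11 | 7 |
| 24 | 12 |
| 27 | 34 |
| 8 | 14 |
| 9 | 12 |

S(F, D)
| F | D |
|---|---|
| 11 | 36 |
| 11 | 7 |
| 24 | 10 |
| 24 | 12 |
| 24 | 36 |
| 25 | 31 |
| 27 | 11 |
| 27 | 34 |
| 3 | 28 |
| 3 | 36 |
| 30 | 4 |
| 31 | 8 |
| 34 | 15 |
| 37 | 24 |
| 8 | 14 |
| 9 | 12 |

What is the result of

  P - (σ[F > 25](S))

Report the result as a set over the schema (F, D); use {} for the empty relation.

σ[F > 25]: keep tuples satisfying F > 25 → {(27, 11), (27, 34), (30, 4), (31, 8), (34, 15), (37, 24)}
Taking the difference: {(11, 36), (11, 7), (24, 12), (8, 14), (9, 12)}

{(11, 36), (11, 7), (24, 12), (8, 14), (9, 12)}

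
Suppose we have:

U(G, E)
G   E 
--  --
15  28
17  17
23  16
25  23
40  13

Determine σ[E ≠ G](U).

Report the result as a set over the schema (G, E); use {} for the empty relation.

{(15, 28), (23, 16), (25, 23), (40, 13)}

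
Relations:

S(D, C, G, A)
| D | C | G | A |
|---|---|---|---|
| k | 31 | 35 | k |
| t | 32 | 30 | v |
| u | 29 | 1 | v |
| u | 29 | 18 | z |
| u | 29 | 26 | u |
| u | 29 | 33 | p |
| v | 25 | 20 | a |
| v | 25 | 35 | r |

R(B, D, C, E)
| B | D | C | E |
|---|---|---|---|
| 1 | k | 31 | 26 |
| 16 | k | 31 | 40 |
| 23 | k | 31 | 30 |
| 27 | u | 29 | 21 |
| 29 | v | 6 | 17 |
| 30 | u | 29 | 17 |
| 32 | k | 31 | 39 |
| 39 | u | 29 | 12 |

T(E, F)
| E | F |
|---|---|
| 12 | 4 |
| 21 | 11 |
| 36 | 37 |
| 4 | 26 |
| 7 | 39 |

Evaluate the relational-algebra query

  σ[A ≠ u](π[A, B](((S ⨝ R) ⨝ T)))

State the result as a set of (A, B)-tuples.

S ⋈ R (natural join on D, C): {(k, 31, 35, k, 1, 26), (k, 31, 35, k, 16, 40), (k, 31, 35, k, 23, 30), (k, 31, 35, k, 32, 39), (u, 29, 1, v, 27, 21), (u, 29, 1, v, 30, 17), (u, 29, 1, v, 39, 12), (u, 29, 18, z, 27, 21), (u, 29, 18, z, 30, 17), (u, 29, 18, z, 39, 12), (u, 29, 26, u, 27, 21), (u, 29, 26, u, 30, 17), (u, 29, 26, u, 39, 12), (u, 29, 33, p, 27, 21), (u, 29, 33, p, 30, 17), (u, 29, 33, p, 39, 12)}
(S ⨝ R) ⋈ T (natural join on E): {(u, 29, 1, v, 27, 21, 11), (u, 29, 1, v, 39, 12, 4), (u, 29, 18, z, 27, 21, 11), (u, 29, 18, z, 39, 12, 4), (u, 29, 26, u, 27, 21, 11), (u, 29, 26, u, 39, 12, 4), (u, 29, 33, p, 27, 21, 11), (u, 29, 33, p, 39, 12, 4)}
π[A, B]: project onto (A, B) → {(p, 27), (p, 39), (u, 27), (u, 39), (v, 27), (v, 39), (z, 27), (z, 39)}
σ[A ≠ u]: keep tuples satisfying A ≠ u → {(p, 27), (p, 39), (v, 27), (v, 39), (z, 27), (z, 39)}

{(p, 27), (p, 39), (v, 27), (v, 39), (z, 27), (z, 39)}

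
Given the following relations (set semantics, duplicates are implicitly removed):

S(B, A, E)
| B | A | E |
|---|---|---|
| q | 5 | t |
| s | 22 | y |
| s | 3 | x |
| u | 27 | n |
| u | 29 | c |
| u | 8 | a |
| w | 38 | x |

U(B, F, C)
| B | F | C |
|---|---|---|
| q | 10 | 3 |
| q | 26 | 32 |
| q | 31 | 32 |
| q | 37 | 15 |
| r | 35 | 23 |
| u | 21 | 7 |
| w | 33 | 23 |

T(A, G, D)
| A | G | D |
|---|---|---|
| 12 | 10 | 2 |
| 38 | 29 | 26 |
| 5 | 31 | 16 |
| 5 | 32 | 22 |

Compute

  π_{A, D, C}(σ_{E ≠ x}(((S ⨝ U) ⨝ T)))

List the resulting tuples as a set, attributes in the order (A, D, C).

{(5, 16, 15), (5, 16, 3), (5, 16, 32), (5, 22, 15), (5, 22, 3), (5, 22, 32)}

Natural join on B: {(q, 5, t, 10, 3), (q, 5, t, 26, 32), (q, 5, t, 31, 32), (q, 5, t, 37, 15), (u, 27, n, 21, 7), (u, 29, c, 21, 7), (u, 8, a, 21, 7), (w, 38, x, 33, 23)}
Natural join on A: {(q, 5, t, 10, 3, 31, 16), (q, 5, t, 10, 3, 32, 22), (q, 5, t, 26, 32, 31, 16), (q, 5, t, 26, 32, 32, 22), (q, 5, t, 31, 32, 31, 16), (q, 5, t, 31, 32, 32, 22), (q, 5, t, 37, 15, 31, 16), (q, 5, t, 37, 15, 32, 22), (w, 38, x, 33, 23, 29, 26)}
Filtering on E ≠ x leaves {(q, 5, t, 10, 3, 31, 16), (q, 5, t, 10, 3, 32, 22), (q, 5, t, 26, 32, 31, 16), (q, 5, t, 26, 32, 32, 22), (q, 5, t, 31, 32, 31, 16), (q, 5, t, 31, 32, 32, 22), (q, 5, t, 37, 15, 31, 16), (q, 5, t, 37, 15, 32, 22)}.
Projecting to A, D, C (2 duplicate(s) eliminated): {(5, 16, 15), (5, 16, 3), (5, 16, 32), (5, 22, 15), (5, 22, 3), (5, 22, 32)}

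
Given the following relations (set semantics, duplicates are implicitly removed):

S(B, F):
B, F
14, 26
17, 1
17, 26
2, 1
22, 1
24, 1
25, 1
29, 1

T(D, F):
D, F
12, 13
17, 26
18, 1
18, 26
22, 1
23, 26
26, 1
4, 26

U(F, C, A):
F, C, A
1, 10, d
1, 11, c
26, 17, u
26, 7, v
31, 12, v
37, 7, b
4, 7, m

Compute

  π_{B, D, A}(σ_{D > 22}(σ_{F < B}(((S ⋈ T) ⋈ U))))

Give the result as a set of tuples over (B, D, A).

{(17, 26, c), (17, 26, d), (2, 26, c), (2, 26, d), (22, 26, c), (22, 26, d), (24, 26, c), (24, 26, d), (25, 26, c), (25, 26, d), (29, 26, c), (29, 26, d)}

Joining S and T on F yields {(14, 26, 17), (14, 26, 18), (14, 26, 23), (14, 26, 4), (17, 1, 18), (17, 1, 22), (17, 1, 26), (17, 26, 17), (17, 26, 18), (17, 26, 23), (17, 26, 4), (2, 1, 18), (2, 1, 22), (2, 1, 26), (22, 1, 18), (22, 1, 22), (22, 1, 26), (24, 1, 18), (24, 1, 22), (24, 1, 26), (25, 1, 18), (25, 1, 22), (25, 1, 26), (29, 1, 18), (29, 1, 22), (29, 1, 26)}.
Joining (S ⋈ T) and U on F yields {(14, 26, 17, 17, u), (14, 26, 17, 7, v), (14, 26, 18, 17, u), (14, 26, 18, 7, v), (14, 26, 23, 17, u), (14, 26, 23, 7, v), (14, 26, 4, 17, u), (14, 26, 4, 7, v), (17, 1, 18, 10, d), (17, 1, 18, 11, c), (17, 1, 22, 10, d), (17, 1, 22, 11, c), (17, 1, 26, 10, d), (17, 1, 26, 11, c), (17, 26, 17, 17, u), (17, 26, 17, 7, v), (17, 26, 18, 17, u), (17, 26, 18, 7, v), (17, 26, 23, 17, u), (17, 26, 23, 7, v), (17, 26, 4, 17, u), (17, 26, 4, 7, v), (2, 1, 18, 10, d), (2, 1, 18, 11, c), (2, 1, 22, 10, d), (2, 1, 22, 11, c), (2, 1, 26, 10, d), (2, 1, 26, 11, c), (22, 1, 18, 10, d), (22, 1, 18, 11, c), (22, 1, 22, 10, d), (22, 1, 22, 11, c), (22, 1, 26, 10, d), (22, 1, 26, 11, c), (24, 1, 18, 10, d), (24, 1, 18, 11, c), (24, 1, 22, 10, d), (24, 1, 22, 11, c), (24, 1, 26, 10, d), (24, 1, 26, 11, c), (25, 1, 18, 10, d), (25, 1, 18, 11, c), (25, 1, 22, 10, d), (25, 1, 22, 11, c), (25, 1, 26, 10, d), (25, 1, 26, 11, c), (29, 1, 18, 10, d), (29, 1, 18, 11, c), (29, 1, 22, 10, d), (29, 1, 22, 11, c), (29, 1, 26, 10, d), (29, 1, 26, 11, c)}.
σ[F < B]: keep tuples satisfying F < B → {(17, 1, 18, 10, d), (17, 1, 18, 11, c), (17, 1, 22, 10, d), (17, 1, 22, 11, c), (17, 1, 26, 10, d), (17, 1, 26, 11, c), (2, 1, 18, 10, d), (2, 1, 18, 11, c), (2, 1, 22, 10, d), (2, 1, 22, 11, c), (2, 1, 26, 10, d), (2, 1, 26, 11, c), (22, 1, 18, 10, d), (22, 1, 18, 11, c), (22, 1, 22, 10, d), (22, 1, 22, 11, c), (22, 1, 26, 10, d), (22, 1, 26, 11, c), (24, 1, 18, 10, d), (24, 1, 18, 11, c), (24, 1, 22, 10, d), (24, 1, 22, 11, c), (24, 1, 26, 10, d), (24, 1, 26, 11, c), (25, 1, 18, 10, d), (25, 1, 18, 11, c), (25, 1, 22, 10, d), (25, 1, 22, 11, c), (25, 1, 26, 10, d), (25, 1, 26, 11, c), (29, 1, 18, 10, d), (29, 1, 18, 11, c), (29, 1, 22, 10, d), (29, 1, 22, 11, c), (29, 1, 26, 10, d), (29, 1, 26, 11, c)}
σ[D > 22]: keep tuples satisfying D > 22 → {(17, 1, 26, 10, d), (17, 1, 26, 11, c), (2, 1, 26, 10, d), (2, 1, 26, 11, c), (22, 1, 26, 10, d), (22, 1, 26, 11, c), (24, 1, 26, 10, d), (24, 1, 26, 11, c), (25, 1, 26, 10, d), (25, 1, 26, 11, c), (29, 1, 26, 10, d), (29, 1, 26, 11, c)}
Projecting to B, D, A: {(17, 26, c), (17, 26, d), (2, 26, c), (2, 26, d), (22, 26, c), (22, 26, d), (24, 26, c), (24, 26, d), (25, 26, c), (25, 26, d), (29, 26, c), (29, 26, d)}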